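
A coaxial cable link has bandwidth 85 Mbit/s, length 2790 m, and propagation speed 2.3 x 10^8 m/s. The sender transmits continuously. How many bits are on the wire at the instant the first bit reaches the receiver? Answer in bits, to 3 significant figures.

1030 bits

Propagation delay = 2790 / 2.3e+08 = 1.21304e-05 s.
BDP = R × t_prop = 85000000 × 1.21304e-05 = 1031.09 bits.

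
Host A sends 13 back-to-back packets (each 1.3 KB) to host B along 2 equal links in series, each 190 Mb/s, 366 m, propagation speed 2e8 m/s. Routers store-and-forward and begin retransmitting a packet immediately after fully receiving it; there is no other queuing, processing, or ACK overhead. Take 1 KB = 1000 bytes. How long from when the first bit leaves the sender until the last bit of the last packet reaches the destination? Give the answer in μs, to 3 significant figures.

770 μs

Per-hop transmission t_tx = L/R = 10400/190000000 = 54.7368 μs.
Per-hop propagation t_prop = 366/200000000 = 1.83 μs.
Pipeline fill: first packet needs 2·t_tx to clear all hops; remaining 12 packets each add one t_tx.
Total = (2+13-1)·t_tx + 2·t_prop = 14·54.7368 + 2·1.83 = 770 μs.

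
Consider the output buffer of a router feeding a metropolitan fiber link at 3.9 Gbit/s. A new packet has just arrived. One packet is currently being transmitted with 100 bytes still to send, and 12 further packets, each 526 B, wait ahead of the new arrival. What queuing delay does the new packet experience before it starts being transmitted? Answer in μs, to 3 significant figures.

Each queued packet: L/R = 4208/3900000000 = 1.07897 μs.
12 queued → 12.9477 μs.
Plus remaining 800 bits of current packet: 0.205128 μs.
Queuing delay = 13.2 μs.

13.2 μs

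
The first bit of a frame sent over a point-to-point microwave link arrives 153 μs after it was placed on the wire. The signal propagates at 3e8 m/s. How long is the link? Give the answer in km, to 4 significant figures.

d = s × t_prop = 300000000 × 0.000153 = 45.90 km.

45.90 km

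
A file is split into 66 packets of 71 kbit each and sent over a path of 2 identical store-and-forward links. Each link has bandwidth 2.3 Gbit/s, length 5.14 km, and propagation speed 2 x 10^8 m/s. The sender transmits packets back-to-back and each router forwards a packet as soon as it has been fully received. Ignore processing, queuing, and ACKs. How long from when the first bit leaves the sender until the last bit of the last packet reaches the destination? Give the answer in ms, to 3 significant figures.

Per-hop transmission t_tx = L/R = 71000/2300000000 = 0.0308696 ms.
Per-hop propagation t_prop = 5140/200000000 = 0.0257 ms.
Pipeline fill: first packet needs 2·t_tx to clear all hops; remaining 65 packets each add one t_tx.
Total = (2+66-1)·t_tx + 2·t_prop = 67·0.0308696 + 2·0.0257 = 2.12 ms.

2.12 ms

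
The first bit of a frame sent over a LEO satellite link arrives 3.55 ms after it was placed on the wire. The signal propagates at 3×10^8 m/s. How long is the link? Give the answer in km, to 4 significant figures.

1065 km

d = s × t_prop = 300000000 × 0.00355 = 1065 km.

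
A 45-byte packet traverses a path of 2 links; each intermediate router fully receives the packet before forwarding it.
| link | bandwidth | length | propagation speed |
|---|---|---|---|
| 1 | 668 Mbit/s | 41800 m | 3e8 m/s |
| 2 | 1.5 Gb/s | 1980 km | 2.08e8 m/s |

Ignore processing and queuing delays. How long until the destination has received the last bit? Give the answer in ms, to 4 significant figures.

9.659 ms

L = 45 × 8 = 360 bits.
Transmission delays (L/R per hop): 0.000538922, 0.00024 ms; sum = 0.000778922 ms.
Propagation delays (d/s per hop): 0.139333, 9.51923 ms; sum = 9.65856 ms.
End-to-end = 9.659 ms.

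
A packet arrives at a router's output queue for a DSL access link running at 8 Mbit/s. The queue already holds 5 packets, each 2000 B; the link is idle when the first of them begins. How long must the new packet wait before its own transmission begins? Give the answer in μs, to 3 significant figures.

Each queued packet: L/R = 16000/8000000 = 2000 μs.
5 queued → 10000 μs.
Queuing delay = 10000 μs.

10000 μs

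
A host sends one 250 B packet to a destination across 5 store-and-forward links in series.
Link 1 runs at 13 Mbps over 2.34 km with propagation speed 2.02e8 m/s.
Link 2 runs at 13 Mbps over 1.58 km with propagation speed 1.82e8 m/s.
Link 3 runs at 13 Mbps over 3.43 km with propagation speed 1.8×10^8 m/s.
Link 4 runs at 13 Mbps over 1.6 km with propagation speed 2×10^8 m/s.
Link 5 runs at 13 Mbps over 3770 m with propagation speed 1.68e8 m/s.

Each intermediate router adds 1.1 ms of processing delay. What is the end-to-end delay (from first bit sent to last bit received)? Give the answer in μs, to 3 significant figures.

L = 250 × 8 = 2000 bits.
Transmission delay per hop = L/R = 2000/13000000 = 153.846 μs; 5 hops → 769.231 μs.
Propagation delays (d/s per hop): 11.5842, 8.68132, 19.0556, 8, 22.4405 μs; sum = 69.7615 μs.
Processing at 4 router(s): 4 × 1.1 ms = 4400 μs.
End-to-end = 5240 μs.

5240 μs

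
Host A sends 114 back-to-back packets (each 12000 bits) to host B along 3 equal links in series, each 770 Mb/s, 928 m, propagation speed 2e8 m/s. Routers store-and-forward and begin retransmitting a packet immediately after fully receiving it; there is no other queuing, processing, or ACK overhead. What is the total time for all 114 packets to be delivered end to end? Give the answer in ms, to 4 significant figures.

1.822 ms

Per-hop transmission t_tx = L/R = 12000/770000000 = 0.0155844 ms.
Per-hop propagation t_prop = 928/200000000 = 0.00464 ms.
Pipeline fill: first packet needs 3·t_tx to clear all hops; remaining 113 packets each add one t_tx.
Total = (3+114-1)·t_tx + 3·t_prop = 116·0.0155844 + 3·0.00464 = 1.822 ms.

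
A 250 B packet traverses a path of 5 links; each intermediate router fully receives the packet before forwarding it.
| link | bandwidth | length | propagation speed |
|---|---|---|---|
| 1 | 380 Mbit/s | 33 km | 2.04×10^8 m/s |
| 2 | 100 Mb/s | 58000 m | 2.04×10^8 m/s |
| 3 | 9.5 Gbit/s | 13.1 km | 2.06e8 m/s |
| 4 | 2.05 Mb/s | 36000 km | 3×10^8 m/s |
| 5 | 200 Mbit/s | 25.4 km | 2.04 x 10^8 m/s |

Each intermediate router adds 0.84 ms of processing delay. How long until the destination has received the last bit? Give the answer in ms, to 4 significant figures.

L = 250 × 8 = 2000 bits.
Transmission delays (L/R per hop): 0.00526316, 0.02, 0.000210526, 0.97561, 0.01 ms; sum = 1.01108 ms.
Propagation delays (d/s per hop): 0.161765, 0.284314, 0.0635922, 120, 0.12451 ms; sum = 120.634 ms.
Processing at 4 router(s): 4 × 0.84 ms = 3.36 ms.
End-to-end = 125.0 ms.

125.0 ms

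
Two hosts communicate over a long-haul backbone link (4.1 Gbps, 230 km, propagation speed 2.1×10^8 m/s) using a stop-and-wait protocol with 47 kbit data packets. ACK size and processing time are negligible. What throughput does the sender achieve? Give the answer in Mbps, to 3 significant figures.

21.3 Mbps

t_tx = L/R = 47000/4.1e+09 = 1.14634e-05 s.
t_prop = 230000/210000000 = 0.00109524 s; RTT = 0.00219048 s.
Cycle = t_tx + RTT = 0.00220194 s.
Throughput = L / cycle = 47000 / 0.00220194 = 21.3 Mbps.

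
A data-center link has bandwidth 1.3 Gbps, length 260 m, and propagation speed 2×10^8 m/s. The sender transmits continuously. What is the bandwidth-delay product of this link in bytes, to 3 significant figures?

211 bytes

Propagation delay = 260 / 200000000 = 1.3e-06 s.
BDP = R × t_prop = 1300000000 × 1.3e-06 = 1690 bits.
In bytes: 1690/8 = 211 bytes.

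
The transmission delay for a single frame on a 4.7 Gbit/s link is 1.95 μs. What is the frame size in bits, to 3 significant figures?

L = R × t_tx = 4700000000 b/s × 1.95e-06 s = 9165 bits.

9170 bits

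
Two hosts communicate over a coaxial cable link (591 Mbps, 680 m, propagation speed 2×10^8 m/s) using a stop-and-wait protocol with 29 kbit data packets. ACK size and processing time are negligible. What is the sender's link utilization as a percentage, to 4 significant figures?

87.83 %

t_tx = L/R = 29000/591000000 = 4.90694e-05 s.
t_prop = 680/200000000 = 3.4e-06 s; RTT = 6.8e-06 s.
Cycle = t_tx + RTT = 5.58694e-05 s.
Utilization = t_tx / cycle = 4.90694e-05/5.58694e-05 = 87.83 %.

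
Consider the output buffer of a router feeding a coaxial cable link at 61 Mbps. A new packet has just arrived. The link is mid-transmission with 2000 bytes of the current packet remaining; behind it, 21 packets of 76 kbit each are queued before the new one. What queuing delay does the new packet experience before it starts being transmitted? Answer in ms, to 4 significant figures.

26.43 ms

Each queued packet: L/R = 76000/61000000 = 1.2459 ms.
21 queued → 26.1639 ms.
Plus remaining 16000 bits of current packet: 0.262295 ms.
Queuing delay = 26.43 ms.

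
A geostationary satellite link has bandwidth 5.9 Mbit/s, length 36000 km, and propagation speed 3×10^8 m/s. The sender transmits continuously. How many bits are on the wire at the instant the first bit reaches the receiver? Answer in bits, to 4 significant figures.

Propagation delay = 36000000 / 300000000 = 0.12 s.
BDP = R × t_prop = 5900000 × 0.12 = 708000 bits.

708000 bits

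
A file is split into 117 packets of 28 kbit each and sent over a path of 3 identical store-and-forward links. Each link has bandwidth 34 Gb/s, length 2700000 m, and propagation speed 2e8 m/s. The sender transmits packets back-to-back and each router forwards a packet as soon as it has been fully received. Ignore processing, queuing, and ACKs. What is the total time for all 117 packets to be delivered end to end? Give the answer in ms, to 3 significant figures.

40.6 ms

Per-hop transmission t_tx = L/R = 28000/34000000000 = 0.000823529 ms.
Per-hop propagation t_prop = 2700000/200000000 = 13.5 ms.
Pipeline fill: first packet needs 3·t_tx to clear all hops; remaining 116 packets each add one t_tx.
Total = (3+117-1)·t_tx + 3·t_prop = 119·0.000823529 + 3·13.5 = 40.6 ms.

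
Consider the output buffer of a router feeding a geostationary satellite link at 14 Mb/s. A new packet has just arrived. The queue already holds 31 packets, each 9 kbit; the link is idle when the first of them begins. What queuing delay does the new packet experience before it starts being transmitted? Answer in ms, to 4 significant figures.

19.93 ms

Each queued packet: L/R = 9000/14000000 = 0.642857 ms.
31 queued → 19.9286 ms.
Queuing delay = 19.93 ms.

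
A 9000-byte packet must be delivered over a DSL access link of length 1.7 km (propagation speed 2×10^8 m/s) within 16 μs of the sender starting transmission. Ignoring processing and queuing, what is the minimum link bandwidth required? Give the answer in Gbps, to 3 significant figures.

L = 72000 bits.
Propagation delay = 1700 / 200000000 = 8.5 μs.
Transmission budget = 16 − 8.5 = 7.5 μs.
R ≥ L / t_tx = 72000 bits / 7.5e-06 s = 9.60 Gbps.

9.60 Gbps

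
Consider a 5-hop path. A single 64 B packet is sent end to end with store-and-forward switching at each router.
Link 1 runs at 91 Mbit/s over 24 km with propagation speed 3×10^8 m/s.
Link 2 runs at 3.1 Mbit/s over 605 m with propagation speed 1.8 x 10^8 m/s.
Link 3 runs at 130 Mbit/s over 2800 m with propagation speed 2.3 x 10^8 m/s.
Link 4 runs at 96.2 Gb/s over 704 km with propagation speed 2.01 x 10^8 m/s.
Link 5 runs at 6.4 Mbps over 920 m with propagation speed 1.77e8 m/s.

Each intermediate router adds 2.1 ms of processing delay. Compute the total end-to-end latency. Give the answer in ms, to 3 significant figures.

12.3 ms

L = 64 × 8 = 512 bits.
Transmission delays (L/R per hop): 0.00562637, 0.165161, 0.00393846, 5.32225e-06, 0.08 ms; sum = 0.254731 ms.
Propagation delays (d/s per hop): 0.08, 0.00336111, 0.0121739, 3.50249, 0.00519774 ms; sum = 3.60322 ms.
Processing at 4 router(s): 4 × 2.1 ms = 8.4 ms.
End-to-end = 12.3 ms.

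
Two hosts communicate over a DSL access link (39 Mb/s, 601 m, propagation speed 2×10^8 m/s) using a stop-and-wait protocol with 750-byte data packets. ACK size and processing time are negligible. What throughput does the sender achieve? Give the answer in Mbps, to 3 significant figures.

t_tx = L/R = 6000/39000000 = 0.000153846 s.
t_prop = 601/200000000 = 3.005e-06 s; RTT = 6.01e-06 s.
Cycle = t_tx + RTT = 0.000159856 s.
Throughput = L / cycle = 6000 / 0.000159856 = 37.5 Mbps.

37.5 Mbps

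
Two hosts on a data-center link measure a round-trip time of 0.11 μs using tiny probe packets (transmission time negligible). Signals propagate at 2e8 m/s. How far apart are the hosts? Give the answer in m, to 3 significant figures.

11.0 m

One-way propagation = RTT/2 = 0.055 μs.
d = s × t = 200000000 × 5.5e-08 = 11.0 m.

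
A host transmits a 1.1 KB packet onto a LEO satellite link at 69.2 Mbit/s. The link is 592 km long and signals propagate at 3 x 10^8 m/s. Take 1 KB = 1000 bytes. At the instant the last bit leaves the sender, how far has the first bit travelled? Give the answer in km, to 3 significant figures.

t_tx = L/R = 8800/69200000 = 0.000127168 s.
Distance = s × t_tx = 300000000 × 0.000127168 = 38.2 km.

38.2 km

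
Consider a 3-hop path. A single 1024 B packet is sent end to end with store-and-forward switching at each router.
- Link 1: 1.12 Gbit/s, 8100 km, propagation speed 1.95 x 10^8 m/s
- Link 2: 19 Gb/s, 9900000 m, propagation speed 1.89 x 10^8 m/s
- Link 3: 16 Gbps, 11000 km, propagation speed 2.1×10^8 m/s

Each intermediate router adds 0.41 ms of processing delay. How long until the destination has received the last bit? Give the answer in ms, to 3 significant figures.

147 ms

L = 1024 × 8 = 8192 bits.
Transmission delays (L/R per hop): 0.00731429, 0.000431158, 0.000512 ms; sum = 0.00825744 ms.
Propagation delays (d/s per hop): 41.5385, 52.381, 52.381 ms; sum = 146.3 ms.
Processing at 2 router(s): 2 × 0.41 ms = 0.82 ms.
End-to-end = 147 ms.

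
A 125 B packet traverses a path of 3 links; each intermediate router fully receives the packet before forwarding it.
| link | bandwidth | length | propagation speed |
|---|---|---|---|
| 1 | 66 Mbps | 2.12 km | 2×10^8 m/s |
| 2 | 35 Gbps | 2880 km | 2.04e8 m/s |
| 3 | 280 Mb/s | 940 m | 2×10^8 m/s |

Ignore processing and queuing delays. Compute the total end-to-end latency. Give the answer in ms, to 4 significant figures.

L = 125 × 8 = 1000 bits.
Transmission delays (L/R per hop): 0.0151515, 2.85714e-05, 0.00357143 ms; sum = 0.0187515 ms.
Propagation delays (d/s per hop): 0.0106, 14.1176, 0.0047 ms; sum = 14.1329 ms.
End-to-end = 14.15 ms.

14.15 ms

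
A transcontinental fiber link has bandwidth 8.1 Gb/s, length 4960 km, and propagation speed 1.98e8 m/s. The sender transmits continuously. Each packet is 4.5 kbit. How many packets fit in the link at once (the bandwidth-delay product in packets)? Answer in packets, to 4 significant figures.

45090 packets

Propagation delay = 4960000 / 198000000 = 0.0250505 s.
BDP = R × t_prop = 8100000000 × 0.0250505 = 202909000 bits.
In packets of 4500 bits: 45090 packets.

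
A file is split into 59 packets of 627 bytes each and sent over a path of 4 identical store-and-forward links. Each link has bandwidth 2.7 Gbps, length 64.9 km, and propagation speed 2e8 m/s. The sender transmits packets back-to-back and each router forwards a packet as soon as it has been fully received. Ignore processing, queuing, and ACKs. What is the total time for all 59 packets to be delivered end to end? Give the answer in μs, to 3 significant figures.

Per-hop transmission t_tx = L/R = 5016/2700000000 = 1.85778 μs.
Per-hop propagation t_prop = 64900/200000000 = 324.5 μs.
Pipeline fill: first packet needs 4·t_tx to clear all hops; remaining 58 packets each add one t_tx.
Total = (4+59-1)·t_tx + 4·t_prop = 62·1.85778 + 4·324.5 = 1410 μs.

1410 μs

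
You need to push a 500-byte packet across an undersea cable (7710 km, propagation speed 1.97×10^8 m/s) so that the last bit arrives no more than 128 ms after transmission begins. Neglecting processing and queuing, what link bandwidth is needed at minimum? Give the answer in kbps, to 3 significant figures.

L = 4000 bits.
Propagation delay = 7710000 / 197000000 = 39.1371 ms.
Transmission budget = 128 − 39.1371 = 88.8629 ms.
R ≥ L / t_tx = 4000 bits / 0.0888629 s = 45.0 kbps.

45.0 kbps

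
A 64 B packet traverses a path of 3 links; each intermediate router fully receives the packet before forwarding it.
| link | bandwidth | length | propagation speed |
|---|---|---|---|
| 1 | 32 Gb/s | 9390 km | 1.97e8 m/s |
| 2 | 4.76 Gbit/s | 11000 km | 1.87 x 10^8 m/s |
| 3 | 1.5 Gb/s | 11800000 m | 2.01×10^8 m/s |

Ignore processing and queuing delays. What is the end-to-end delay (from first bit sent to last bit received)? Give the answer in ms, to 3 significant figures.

L = 64 × 8 = 512 bits.
Transmission delays (L/R per hop): 1.6e-05, 0.000107563, 0.000341333 ms; sum = 0.000464896 ms.
Propagation delays (d/s per hop): 47.665, 58.8235, 58.7065 ms; sum = 165.195 ms.
End-to-end = 165 ms.

165 ms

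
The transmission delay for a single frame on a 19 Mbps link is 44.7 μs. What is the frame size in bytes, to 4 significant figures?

106.2 bytes

L = R × t_tx = 19000000 b/s × 4.47e-05 s = 849.3 bits.
In bytes: 849.3 / 8 = 106.2 bytes.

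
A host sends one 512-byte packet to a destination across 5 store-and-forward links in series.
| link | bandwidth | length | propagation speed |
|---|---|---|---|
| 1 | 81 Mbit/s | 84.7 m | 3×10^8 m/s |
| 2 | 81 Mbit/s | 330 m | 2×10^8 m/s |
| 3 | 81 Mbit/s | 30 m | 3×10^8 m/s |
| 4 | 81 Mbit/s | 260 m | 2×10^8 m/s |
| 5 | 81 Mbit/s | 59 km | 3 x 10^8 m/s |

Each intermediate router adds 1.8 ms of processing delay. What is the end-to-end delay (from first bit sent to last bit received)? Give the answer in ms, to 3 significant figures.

L = 512 × 8 = 4096 bits.
Transmission delay per hop = L/R = 4096/81000000 = 0.0505679 ms; 5 hops → 0.25284 ms.
Propagation delays (d/s per hop): 0.000282333, 0.00165, 0.0001, 0.0013, 0.196667 ms; sum = 0.199999 ms.
Processing at 4 router(s): 4 × 1.8 ms = 7.2 ms.
End-to-end = 7.65 ms.

7.65 ms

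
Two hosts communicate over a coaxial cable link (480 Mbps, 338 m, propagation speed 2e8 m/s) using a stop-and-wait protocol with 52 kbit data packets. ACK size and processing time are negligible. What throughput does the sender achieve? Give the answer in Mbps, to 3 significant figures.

t_tx = L/R = 52000/480000000 = 0.000108333 s.
t_prop = 338/200000000 = 1.69e-06 s; RTT = 3.38e-06 s.
Cycle = t_tx + RTT = 0.000111713 s.
Throughput = L / cycle = 52000 / 0.000111713 = 465 Mbps.

465 Mbps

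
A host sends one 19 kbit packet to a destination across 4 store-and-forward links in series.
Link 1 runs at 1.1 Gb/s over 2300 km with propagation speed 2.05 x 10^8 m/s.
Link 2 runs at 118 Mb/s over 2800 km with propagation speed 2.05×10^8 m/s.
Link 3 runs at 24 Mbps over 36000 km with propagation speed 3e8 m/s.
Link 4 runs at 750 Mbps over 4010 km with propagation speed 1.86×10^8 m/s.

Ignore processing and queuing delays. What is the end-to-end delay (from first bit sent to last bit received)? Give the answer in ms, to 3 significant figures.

L = 19000 bits.
Transmission delays (L/R per hop): 0.0172727, 0.161017, 0.791667, 0.0253333 ms; sum = 0.99529 ms.
Propagation delays (d/s per hop): 11.2195, 13.6585, 120, 21.5591 ms; sum = 166.437 ms.
End-to-end = 167 ms.

167 ms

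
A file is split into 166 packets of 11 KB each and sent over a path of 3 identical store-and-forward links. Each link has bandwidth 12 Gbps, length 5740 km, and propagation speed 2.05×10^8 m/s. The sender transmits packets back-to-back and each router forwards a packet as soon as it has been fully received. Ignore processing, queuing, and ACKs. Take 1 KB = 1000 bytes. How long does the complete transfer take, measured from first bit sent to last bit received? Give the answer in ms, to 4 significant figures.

85.23 ms

Per-hop transmission t_tx = L/R = 88000/12000000000 = 0.00733333 ms.
Per-hop propagation t_prop = 5740000/2.05e+08 = 28 ms.
Pipeline fill: first packet needs 3·t_tx to clear all hops; remaining 165 packets each add one t_tx.
Total = (3+166-1)·t_tx + 3·t_prop = 168·0.00733333 + 3·28 = 85.23 ms.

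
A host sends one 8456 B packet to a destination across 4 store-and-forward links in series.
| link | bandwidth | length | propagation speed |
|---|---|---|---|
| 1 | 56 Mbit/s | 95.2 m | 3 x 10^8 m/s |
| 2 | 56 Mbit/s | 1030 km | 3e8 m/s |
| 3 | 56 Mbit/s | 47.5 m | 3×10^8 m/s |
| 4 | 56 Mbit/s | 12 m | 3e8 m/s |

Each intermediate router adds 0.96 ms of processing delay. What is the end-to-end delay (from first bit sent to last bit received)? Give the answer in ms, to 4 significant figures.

11.15 ms

L = 8456 × 8 = 67648 bits.
Transmission delay per hop = L/R = 67648/56000000 = 1.208 ms; 4 hops → 4.832 ms.
Propagation delays (d/s per hop): 0.000317333, 3.43333, 0.000158333, 4e-05 ms; sum = 3.43385 ms.
Processing at 3 router(s): 3 × 0.96 ms = 2.88 ms.
End-to-end = 11.15 ms.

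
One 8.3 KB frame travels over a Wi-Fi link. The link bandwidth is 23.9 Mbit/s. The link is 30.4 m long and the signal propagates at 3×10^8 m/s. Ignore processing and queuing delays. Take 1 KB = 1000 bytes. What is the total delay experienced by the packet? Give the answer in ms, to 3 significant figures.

L = 66400 bits.
Transmission delay = L/R = 66400 / 23900000 = 2.77824 ms.
Propagation delay = d/s = 30.4 m / 300000000 m/s = 0.000101333 ms.
Total = 2.78 ms.

2.78 ms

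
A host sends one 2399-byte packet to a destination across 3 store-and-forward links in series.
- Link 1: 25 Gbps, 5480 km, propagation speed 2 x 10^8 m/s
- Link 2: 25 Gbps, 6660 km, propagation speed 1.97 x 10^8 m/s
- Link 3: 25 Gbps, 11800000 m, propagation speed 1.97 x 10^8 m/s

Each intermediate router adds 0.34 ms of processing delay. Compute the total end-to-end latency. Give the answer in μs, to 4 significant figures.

121800 μs

L = 2399 × 8 = 19192 bits.
Transmission delay per hop = L/R = 19192/25000000000 = 0.76768 μs; 3 hops → 2.30304 μs.
Propagation delays (d/s per hop): 27400, 33807.1, 59898.5 μs; sum = 121106 μs.
Processing at 2 router(s): 2 × 0.34 ms = 680 μs.
End-to-end = 121800 μs.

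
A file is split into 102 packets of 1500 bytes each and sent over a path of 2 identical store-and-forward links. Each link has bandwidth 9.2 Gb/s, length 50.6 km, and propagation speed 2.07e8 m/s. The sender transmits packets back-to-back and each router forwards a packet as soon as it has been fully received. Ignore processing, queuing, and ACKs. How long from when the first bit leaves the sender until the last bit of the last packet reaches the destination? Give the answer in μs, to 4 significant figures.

Per-hop transmission t_tx = L/R = 12000/9200000000 = 1.30435 μs.
Per-hop propagation t_prop = 50600/2.07e+08 = 244.444 μs.
Pipeline fill: first packet needs 2·t_tx to clear all hops; remaining 101 packets each add one t_tx.
Total = (2+102-1)·t_tx + 2·t_prop = 103·1.30435 + 2·244.444 = 623.2 μs.

623.2 μs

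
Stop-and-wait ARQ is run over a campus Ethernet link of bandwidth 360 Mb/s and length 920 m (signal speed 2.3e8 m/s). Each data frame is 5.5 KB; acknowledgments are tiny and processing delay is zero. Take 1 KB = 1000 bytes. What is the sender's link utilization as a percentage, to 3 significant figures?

93.9 %

t_tx = L/R = 44000/360000000 = 0.000122222 s.
t_prop = 920/2.3e+08 = 4e-06 s; RTT = 8e-06 s.
Cycle = t_tx + RTT = 0.000130222 s.
Utilization = t_tx / cycle = 0.000122222/0.000130222 = 93.9 %.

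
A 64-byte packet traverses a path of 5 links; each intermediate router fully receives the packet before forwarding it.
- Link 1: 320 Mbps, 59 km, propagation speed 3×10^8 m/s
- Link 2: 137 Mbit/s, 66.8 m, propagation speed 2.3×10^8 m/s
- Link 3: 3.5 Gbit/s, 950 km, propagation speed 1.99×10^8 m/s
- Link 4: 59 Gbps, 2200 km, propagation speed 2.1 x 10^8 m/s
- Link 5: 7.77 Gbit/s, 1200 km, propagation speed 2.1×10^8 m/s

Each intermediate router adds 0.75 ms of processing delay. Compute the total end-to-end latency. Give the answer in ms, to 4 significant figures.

L = 64 × 8 = 512 bits.
Transmission delays (L/R per hop): 0.0016, 0.00373723, 0.000146286, 8.67797e-06, 6.58945e-05 ms; sum = 0.00555808 ms.
Propagation delays (d/s per hop): 0.196667, 0.000290435, 4.77387, 10.4762, 5.71429 ms; sum = 21.1613 ms.
Processing at 4 router(s): 4 × 0.75 ms = 3 ms.
End-to-end = 24.17 ms.

24.17 ms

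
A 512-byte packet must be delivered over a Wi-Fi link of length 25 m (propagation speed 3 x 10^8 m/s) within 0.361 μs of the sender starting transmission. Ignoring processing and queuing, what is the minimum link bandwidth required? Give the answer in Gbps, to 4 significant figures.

L = 4096 bits.
Propagation delay = 25 / 300000000 = 0.0833333 μs.
Transmission budget = 0.361 − 0.0833333 = 0.277667 μs.
R ≥ L / t_tx = 4096 bits / 2.77667e-07 s = 14.75 Gbps.

14.75 Gbps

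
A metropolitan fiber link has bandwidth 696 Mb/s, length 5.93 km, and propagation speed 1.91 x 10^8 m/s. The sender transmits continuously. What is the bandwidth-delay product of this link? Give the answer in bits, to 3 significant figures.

21600 bits

Propagation delay = 5930 / 191000000 = 3.10471e-05 s.
BDP = R × t_prop = 696000000 × 3.10471e-05 = 21608.8 bits.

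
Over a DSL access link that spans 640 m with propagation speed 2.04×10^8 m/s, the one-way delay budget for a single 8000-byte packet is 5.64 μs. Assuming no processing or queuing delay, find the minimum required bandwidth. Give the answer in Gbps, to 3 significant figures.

L = 64000 bits.
Propagation delay = 640 / 204000000 = 3.13725 μs.
Transmission budget = 5.64 − 3.13725 = 2.50275 μs.
R ≥ L / t_tx = 64000 bits / 2.50275e-06 s = 25.6 Gbps.

25.6 Gbps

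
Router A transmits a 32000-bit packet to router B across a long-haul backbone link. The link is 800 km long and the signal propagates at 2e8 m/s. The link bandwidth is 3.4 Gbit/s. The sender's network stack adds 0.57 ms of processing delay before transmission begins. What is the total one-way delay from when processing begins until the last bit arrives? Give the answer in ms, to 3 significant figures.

Transmission delay = L/R = 32000 / 3400000000 = 0.00941176 ms.
Propagation delay = d/s = 800000 m / 200000000 m/s = 4 ms.
Plus processing delay 0.57 ms = 0.57 ms.
Total = 4.58 ms.

4.58 ms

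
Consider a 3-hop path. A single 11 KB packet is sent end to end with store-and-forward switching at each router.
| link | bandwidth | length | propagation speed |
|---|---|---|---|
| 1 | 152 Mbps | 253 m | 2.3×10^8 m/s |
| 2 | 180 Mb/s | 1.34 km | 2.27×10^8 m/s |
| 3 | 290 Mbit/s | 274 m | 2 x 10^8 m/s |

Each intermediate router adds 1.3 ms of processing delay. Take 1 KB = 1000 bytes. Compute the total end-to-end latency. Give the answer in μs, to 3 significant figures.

L = 88000 bits.
Transmission delays (L/R per hop): 578.947, 488.889, 303.448 μs; sum = 1371.28 μs.
Propagation delays (d/s per hop): 1.1, 5.90308, 1.37 μs; sum = 8.37308 μs.
Processing at 2 router(s): 2 × 1.3 ms = 2600 μs.
End-to-end = 3980 μs.

3980 μs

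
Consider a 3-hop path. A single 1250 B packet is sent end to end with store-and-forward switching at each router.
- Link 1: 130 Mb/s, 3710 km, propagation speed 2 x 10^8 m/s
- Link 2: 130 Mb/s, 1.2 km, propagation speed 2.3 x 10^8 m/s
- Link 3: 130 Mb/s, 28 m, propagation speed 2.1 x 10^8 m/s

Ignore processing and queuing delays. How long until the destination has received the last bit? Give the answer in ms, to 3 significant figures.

18.8 ms

L = 1250 × 8 = 10000 bits.
Transmission delay per hop = L/R = 10000/130000000 = 0.0769231 ms; 3 hops → 0.230769 ms.
Propagation delays (d/s per hop): 18.55, 0.00521739, 0.000133333 ms; sum = 18.5554 ms.
End-to-end = 18.8 ms.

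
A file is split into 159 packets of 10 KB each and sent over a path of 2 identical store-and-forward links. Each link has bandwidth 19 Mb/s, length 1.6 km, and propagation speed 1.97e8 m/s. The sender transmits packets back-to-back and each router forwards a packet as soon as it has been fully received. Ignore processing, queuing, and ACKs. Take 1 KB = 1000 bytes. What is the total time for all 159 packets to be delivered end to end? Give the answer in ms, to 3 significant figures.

Per-hop transmission t_tx = L/R = 80000/19000000 = 4.21053 ms.
Per-hop propagation t_prop = 1600/197000000 = 0.00812183 ms.
Pipeline fill: first packet needs 2·t_tx to clear all hops; remaining 158 packets each add one t_tx.
Total = (2+159-1)·t_tx + 2·t_prop = 160·4.21053 + 2·0.00812183 = 674 ms.

674 ms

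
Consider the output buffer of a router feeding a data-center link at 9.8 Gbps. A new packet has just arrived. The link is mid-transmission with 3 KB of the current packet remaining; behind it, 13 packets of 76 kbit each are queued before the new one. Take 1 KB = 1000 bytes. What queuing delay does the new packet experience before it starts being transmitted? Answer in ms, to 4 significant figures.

Each queued packet: L/R = 76000/9800000000 = 0.0077551 ms.
13 queued → 0.100816 ms.
Plus remaining 24000 bits of current packet: 0.00244898 ms.
Queuing delay = 0.1033 ms.

0.1033 ms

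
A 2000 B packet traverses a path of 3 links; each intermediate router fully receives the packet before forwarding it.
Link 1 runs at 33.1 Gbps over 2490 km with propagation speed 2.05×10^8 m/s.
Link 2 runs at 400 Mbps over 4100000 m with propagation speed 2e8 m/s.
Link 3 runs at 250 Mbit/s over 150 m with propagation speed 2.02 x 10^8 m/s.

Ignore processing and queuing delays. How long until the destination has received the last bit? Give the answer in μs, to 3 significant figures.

32800 μs

L = 2000 × 8 = 16000 bits.
Transmission delays (L/R per hop): 0.483384, 40, 64 μs; sum = 104.483 μs.
Propagation delays (d/s per hop): 12146.3, 20500, 0.742574 μs; sum = 32647.1 μs.
End-to-end = 32800 μs.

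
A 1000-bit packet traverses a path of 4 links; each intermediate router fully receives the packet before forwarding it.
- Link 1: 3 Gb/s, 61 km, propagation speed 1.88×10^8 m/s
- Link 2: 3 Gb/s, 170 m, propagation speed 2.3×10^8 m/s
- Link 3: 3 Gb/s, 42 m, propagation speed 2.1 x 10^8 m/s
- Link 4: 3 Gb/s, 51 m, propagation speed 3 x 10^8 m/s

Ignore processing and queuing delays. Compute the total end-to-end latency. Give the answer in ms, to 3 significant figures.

Transmission delay per hop = L/R = 1000/3000000000 = 0.000333333 ms; 4 hops → 0.00133333 ms.
Propagation delays (d/s per hop): 0.324468, 0.00073913, 0.0002, 0.00017 ms; sum = 0.325577 ms.
End-to-end = 0.327 ms.

0.327 ms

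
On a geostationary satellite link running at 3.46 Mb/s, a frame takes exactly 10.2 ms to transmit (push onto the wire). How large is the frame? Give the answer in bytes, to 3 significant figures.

L = R × t_tx = 3460000 b/s × 0.0102 s = 35292 bits.
In bytes: 35292 / 8 = 4410 bytes.

4410 bytes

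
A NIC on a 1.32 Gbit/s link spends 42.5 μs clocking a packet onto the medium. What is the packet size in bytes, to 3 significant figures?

7010 bytes

L = R × t_tx = 1320000000 b/s × 4.25e-05 s = 56100 bits.
In bytes: 56100 / 8 = 7010 bytes.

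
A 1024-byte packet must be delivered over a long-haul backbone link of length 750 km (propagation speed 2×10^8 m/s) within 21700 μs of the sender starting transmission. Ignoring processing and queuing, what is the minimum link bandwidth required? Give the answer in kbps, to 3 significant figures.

L = 8192 bits.
Propagation delay = 750000 / 200000000 = 3750 μs.
Transmission budget = 21700 − 3750 = 17950 μs.
R ≥ L / t_tx = 8192 bits / 0.01795 s = 456 kbps.

456 kbps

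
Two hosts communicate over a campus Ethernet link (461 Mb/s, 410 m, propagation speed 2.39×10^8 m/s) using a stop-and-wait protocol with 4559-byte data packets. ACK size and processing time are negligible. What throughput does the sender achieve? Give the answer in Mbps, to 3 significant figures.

442 Mbps

t_tx = L/R = 36472/461000000 = 7.9115e-05 s.
t_prop = 410/239000000 = 1.71548e-06 s; RTT = 3.43096e-06 s.
Cycle = t_tx + RTT = 8.25459e-05 s.
Throughput = L / cycle = 36472 / 8.25459e-05 = 442 Mbps.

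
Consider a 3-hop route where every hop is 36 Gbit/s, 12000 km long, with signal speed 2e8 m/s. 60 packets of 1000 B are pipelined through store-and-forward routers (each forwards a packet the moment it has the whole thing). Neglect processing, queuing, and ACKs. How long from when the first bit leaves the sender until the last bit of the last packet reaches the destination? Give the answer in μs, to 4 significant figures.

Per-hop transmission t_tx = L/R = 8000/36000000000 = 0.222222 μs.
Per-hop propagation t_prop = 12000000/200000000 = 60000 μs.
Pipeline fill: first packet needs 3·t_tx to clear all hops; remaining 59 packets each add one t_tx.
Total = (3+60-1)·t_tx + 3·t_prop = 62·0.222222 + 3·60000 = 180000 μs.

180000 μs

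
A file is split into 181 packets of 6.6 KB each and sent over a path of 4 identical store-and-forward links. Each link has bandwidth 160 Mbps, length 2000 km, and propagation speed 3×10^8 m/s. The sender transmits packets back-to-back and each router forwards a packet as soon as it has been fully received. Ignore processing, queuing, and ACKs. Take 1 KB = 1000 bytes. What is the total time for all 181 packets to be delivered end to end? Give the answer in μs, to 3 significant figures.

Per-hop transmission t_tx = L/R = 52800/160000000 = 330 μs.
Per-hop propagation t_prop = 2000000/300000000 = 6666.67 μs.
Pipeline fill: first packet needs 4·t_tx to clear all hops; remaining 180 packets each add one t_tx.
Total = (4+181-1)·t_tx + 4·t_prop = 184·330 + 4·6666.67 = 87400 μs.

87400 μs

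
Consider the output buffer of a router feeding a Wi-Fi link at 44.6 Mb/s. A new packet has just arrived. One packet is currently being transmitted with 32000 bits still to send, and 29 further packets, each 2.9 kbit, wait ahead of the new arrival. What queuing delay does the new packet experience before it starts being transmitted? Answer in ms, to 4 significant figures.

Each queued packet: L/R = 2900/44600000 = 0.0650224 ms.
29 queued → 1.88565 ms.
Plus remaining 32000 bits of current packet: 0.717489 ms.
Queuing delay = 2.603 ms.

2.603 ms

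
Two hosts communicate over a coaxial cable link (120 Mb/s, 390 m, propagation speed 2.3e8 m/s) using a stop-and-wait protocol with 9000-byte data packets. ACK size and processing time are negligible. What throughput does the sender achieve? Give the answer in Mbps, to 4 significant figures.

t_tx = L/R = 72000/120000000 = 0.0006 s.
t_prop = 390/2.3e+08 = 1.69565e-06 s; RTT = 3.3913e-06 s.
Cycle = t_tx + RTT = 0.000603391 s.
Throughput = L / cycle = 72000 / 0.000603391 = 119.3 Mbps.

119.3 Mbps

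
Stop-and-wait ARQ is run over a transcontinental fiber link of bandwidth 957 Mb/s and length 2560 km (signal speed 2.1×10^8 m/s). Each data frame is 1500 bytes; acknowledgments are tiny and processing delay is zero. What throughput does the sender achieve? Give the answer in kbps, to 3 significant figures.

t_tx = L/R = 12000/957000000 = 1.25392e-05 s.
t_prop = 2560000/210000000 = 0.0121905 s; RTT = 0.024381 s.
Cycle = t_tx + RTT = 0.0243935 s.
Throughput = L / cycle = 12000 / 0.0243935 = 492 kbps.

492 kbps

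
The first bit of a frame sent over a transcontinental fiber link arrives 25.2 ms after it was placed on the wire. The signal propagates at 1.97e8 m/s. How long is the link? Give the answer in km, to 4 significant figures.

d = s × t_prop = 197000000 × 0.0252 = 4964 km.

4964 km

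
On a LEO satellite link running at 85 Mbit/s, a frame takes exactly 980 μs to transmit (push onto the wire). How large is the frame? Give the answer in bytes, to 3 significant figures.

10400 bytes

L = R × t_tx = 85000000 b/s × 0.00098 s = 83300 bits.
In bytes: 83300 / 8 = 10400 bytes.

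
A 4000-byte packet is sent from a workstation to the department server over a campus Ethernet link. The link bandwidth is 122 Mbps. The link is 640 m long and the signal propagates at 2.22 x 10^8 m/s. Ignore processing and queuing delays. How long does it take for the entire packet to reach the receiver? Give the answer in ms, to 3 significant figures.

0.265 ms

L = 4000 × 8 = 32000 bits.
Transmission delay = L/R = 32000 / 122000000 = 0.262295 ms.
Propagation delay = d/s = 640 m / 2.22e+08 m/s = 0.00288288 ms.
Total = 0.265 ms.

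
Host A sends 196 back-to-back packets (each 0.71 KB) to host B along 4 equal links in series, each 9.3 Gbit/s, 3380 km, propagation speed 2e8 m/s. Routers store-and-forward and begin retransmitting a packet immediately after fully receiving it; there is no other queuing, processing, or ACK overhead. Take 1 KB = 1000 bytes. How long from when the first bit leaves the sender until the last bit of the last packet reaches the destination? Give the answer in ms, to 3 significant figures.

Per-hop transmission t_tx = L/R = 5680/9300000000 = 0.000610753 ms.
Per-hop propagation t_prop = 3380000/200000000 = 16.9 ms.
Pipeline fill: first packet needs 4·t_tx to clear all hops; remaining 195 packets each add one t_tx.
Total = (4+196-1)·t_tx + 4·t_prop = 199·0.000610753 + 4·16.9 = 67.7 ms.

67.7 ms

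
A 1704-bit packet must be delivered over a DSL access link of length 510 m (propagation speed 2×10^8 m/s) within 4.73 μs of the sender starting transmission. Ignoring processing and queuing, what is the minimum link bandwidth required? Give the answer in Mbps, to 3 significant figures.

Propagation delay = 510 / 200000000 = 2.55 μs.
Transmission budget = 4.73 − 2.55 = 2.18 μs.
R ≥ L / t_tx = 1704 bits / 2.18e-06 s = 782 Mbps.

782 Mbps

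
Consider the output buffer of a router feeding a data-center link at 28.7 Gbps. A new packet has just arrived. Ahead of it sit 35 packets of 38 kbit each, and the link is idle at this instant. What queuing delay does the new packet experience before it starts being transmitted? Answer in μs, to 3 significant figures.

Each queued packet: L/R = 38000/28700000000 = 1.32404 μs.
35 queued → 46.3415 μs.
Queuing delay = 46.3 μs.

46.3 μs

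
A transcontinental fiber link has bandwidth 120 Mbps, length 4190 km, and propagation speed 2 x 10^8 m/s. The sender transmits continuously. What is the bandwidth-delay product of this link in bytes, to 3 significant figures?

Propagation delay = 4190000 / 200000000 = 0.02095 s.
BDP = R × t_prop = 120000000 × 0.02095 = 2514000 bits.
In bytes: 2514000/8 = 314000 bytes.

314000 bytes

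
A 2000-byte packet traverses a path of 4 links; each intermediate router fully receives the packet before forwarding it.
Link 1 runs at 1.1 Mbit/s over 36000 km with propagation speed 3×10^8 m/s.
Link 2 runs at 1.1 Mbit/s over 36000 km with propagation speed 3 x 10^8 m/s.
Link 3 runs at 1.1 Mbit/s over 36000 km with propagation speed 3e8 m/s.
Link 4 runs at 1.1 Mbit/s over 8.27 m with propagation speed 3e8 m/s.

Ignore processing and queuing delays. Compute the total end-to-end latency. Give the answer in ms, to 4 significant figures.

L = 2000 × 8 = 16000 bits.
Transmission delay per hop = L/R = 16000/1100000 = 14.5455 ms; 4 hops → 58.1818 ms.
Propagation delays (d/s per hop): 120, 120, 120, 2.75667e-05 ms; sum = 360 ms.
End-to-end = 418.2 ms.

418.2 ms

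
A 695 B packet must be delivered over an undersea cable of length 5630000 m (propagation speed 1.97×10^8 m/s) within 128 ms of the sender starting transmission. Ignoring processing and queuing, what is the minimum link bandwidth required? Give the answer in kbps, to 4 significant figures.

55.92 kbps

L = 5560 bits.
Propagation delay = 5630000 / 197000000 = 28.5787 ms.
Transmission budget = 128 − 28.5787 = 99.4213 ms.
R ≥ L / t_tx = 5560 bits / 0.0994213 s = 55.92 kbps.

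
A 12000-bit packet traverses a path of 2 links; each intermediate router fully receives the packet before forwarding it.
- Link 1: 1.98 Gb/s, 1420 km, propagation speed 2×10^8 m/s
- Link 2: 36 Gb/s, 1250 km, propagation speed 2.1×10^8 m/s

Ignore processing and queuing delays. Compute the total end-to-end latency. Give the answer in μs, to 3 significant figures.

Transmission delays (L/R per hop): 6.06061, 0.333333 μs; sum = 6.39394 μs.
Propagation delays (d/s per hop): 7100, 5952.38 μs; sum = 13052.4 μs.
End-to-end = 13100 μs.

13100 μs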